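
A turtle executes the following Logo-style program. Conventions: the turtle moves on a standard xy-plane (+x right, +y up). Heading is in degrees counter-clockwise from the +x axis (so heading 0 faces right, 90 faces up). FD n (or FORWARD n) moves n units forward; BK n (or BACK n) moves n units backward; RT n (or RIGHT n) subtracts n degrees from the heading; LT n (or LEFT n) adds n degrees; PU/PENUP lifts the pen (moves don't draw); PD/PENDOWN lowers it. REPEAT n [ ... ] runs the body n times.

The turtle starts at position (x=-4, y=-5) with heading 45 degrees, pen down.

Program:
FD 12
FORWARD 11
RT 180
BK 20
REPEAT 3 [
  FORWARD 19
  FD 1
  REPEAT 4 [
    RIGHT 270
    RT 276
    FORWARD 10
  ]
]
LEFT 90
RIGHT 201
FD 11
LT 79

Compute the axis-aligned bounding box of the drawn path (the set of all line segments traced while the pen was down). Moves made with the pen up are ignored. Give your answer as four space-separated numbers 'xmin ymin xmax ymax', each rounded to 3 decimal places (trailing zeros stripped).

Executing turtle program step by step:
Start: pos=(-4,-5), heading=45, pen down
FD 12: (-4,-5) -> (4.485,3.485) [heading=45, draw]
FD 11: (4.485,3.485) -> (12.263,11.263) [heading=45, draw]
RT 180: heading 45 -> 225
BK 20: (12.263,11.263) -> (26.406,25.406) [heading=225, draw]
REPEAT 3 [
  -- iteration 1/3 --
  FD 19: (26.406,25.406) -> (12.971,11.971) [heading=225, draw]
  FD 1: (12.971,11.971) -> (12.263,11.263) [heading=225, draw]
  REPEAT 4 [
    -- iteration 1/4 --
    RT 270: heading 225 -> 315
    RT 276: heading 315 -> 39
    FD 10: (12.263,11.263) -> (20.035,17.557) [heading=39, draw]
    -- iteration 2/4 --
    RT 270: heading 39 -> 129
    RT 276: heading 129 -> 213
    FD 10: (20.035,17.557) -> (11.648,12.11) [heading=213, draw]
    -- iteration 3/4 --
    RT 270: heading 213 -> 303
    RT 276: heading 303 -> 27
    FD 10: (11.648,12.11) -> (20.558,16.65) [heading=27, draw]
    -- iteration 4/4 --
    RT 270: heading 27 -> 117
    RT 276: heading 117 -> 201
    FD 10: (20.558,16.65) -> (11.222,13.066) [heading=201, draw]
  ]
  -- iteration 2/3 --
  FD 19: (11.222,13.066) -> (-6.516,6.258) [heading=201, draw]
  FD 1: (-6.516,6.258) -> (-7.449,5.899) [heading=201, draw]
  REPEAT 4 [
    -- iteration 1/4 --
    RT 270: heading 201 -> 291
    RT 276: heading 291 -> 15
    FD 10: (-7.449,5.899) -> (2.21,8.487) [heading=15, draw]
    -- iteration 2/4 --
    RT 270: heading 15 -> 105
    RT 276: heading 105 -> 189
    FD 10: (2.21,8.487) -> (-7.667,6.923) [heading=189, draw]
    -- iteration 3/4 --
    RT 270: heading 189 -> 279
    RT 276: heading 279 -> 3
    FD 10: (-7.667,6.923) -> (2.32,7.446) [heading=3, draw]
    -- iteration 4/4 --
    RT 270: heading 3 -> 93
    RT 276: heading 93 -> 177
    FD 10: (2.32,7.446) -> (-7.667,7.97) [heading=177, draw]
  ]
  -- iteration 3/3 --
  FD 19: (-7.667,7.97) -> (-26.641,8.964) [heading=177, draw]
  FD 1: (-26.641,8.964) -> (-27.639,9.016) [heading=177, draw]
  REPEAT 4 [
    -- iteration 1/4 --
    RT 270: heading 177 -> 267
    RT 276: heading 267 -> 351
    FD 10: (-27.639,9.016) -> (-17.762,7.452) [heading=351, draw]
    -- iteration 2/4 --
    RT 270: heading 351 -> 81
    RT 276: heading 81 -> 165
    FD 10: (-17.762,7.452) -> (-27.422,10.04) [heading=165, draw]
    -- iteration 3/4 --
    RT 270: heading 165 -> 255
    RT 276: heading 255 -> 339
    FD 10: (-27.422,10.04) -> (-18.086,6.457) [heading=339, draw]
    -- iteration 4/4 --
    RT 270: heading 339 -> 69
    RT 276: heading 69 -> 153
    FD 10: (-18.086,6.457) -> (-26.996,10.996) [heading=153, draw]
  ]
]
LT 90: heading 153 -> 243
RT 201: heading 243 -> 42
FD 11: (-26.996,10.996) -> (-18.821,18.357) [heading=42, draw]
LT 79: heading 42 -> 121
Final: pos=(-18.821,18.357), heading=121, 22 segment(s) drawn

Segment endpoints: x in {-27.639, -27.422, -26.996, -26.641, -18.821, -18.086, -17.762, -7.667, -7.667, -7.449, -6.516, -4, 2.21, 2.32, 4.485, 11.222, 11.648, 12.263, 12.971, 20.035, 20.558, 26.406}, y in {-5, 3.485, 5.899, 6.258, 6.457, 6.923, 7.446, 7.452, 7.97, 8.487, 8.964, 9.016, 10.04, 10.996, 11.263, 11.263, 11.971, 12.11, 13.066, 16.65, 17.557, 18.357, 25.406}
xmin=-27.639, ymin=-5, xmax=26.406, ymax=25.406

Answer: -27.639 -5 26.406 25.406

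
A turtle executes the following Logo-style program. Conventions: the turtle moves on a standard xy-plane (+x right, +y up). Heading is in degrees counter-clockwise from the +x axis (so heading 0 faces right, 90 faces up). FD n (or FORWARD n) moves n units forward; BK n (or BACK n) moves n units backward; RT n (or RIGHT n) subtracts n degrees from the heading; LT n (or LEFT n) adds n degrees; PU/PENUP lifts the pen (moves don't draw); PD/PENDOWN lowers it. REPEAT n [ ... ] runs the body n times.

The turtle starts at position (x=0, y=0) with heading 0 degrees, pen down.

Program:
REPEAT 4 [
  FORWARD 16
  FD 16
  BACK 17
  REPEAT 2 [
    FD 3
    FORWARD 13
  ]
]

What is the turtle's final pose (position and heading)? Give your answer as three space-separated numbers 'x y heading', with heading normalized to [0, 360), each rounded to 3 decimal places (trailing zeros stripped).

Answer: 188 0 0

Derivation:
Executing turtle program step by step:
Start: pos=(0,0), heading=0, pen down
REPEAT 4 [
  -- iteration 1/4 --
  FD 16: (0,0) -> (16,0) [heading=0, draw]
  FD 16: (16,0) -> (32,0) [heading=0, draw]
  BK 17: (32,0) -> (15,0) [heading=0, draw]
  REPEAT 2 [
    -- iteration 1/2 --
    FD 3: (15,0) -> (18,0) [heading=0, draw]
    FD 13: (18,0) -> (31,0) [heading=0, draw]
    -- iteration 2/2 --
    FD 3: (31,0) -> (34,0) [heading=0, draw]
    FD 13: (34,0) -> (47,0) [heading=0, draw]
  ]
  -- iteration 2/4 --
  FD 16: (47,0) -> (63,0) [heading=0, draw]
  FD 16: (63,0) -> (79,0) [heading=0, draw]
  BK 17: (79,0) -> (62,0) [heading=0, draw]
  REPEAT 2 [
    -- iteration 1/2 --
    FD 3: (62,0) -> (65,0) [heading=0, draw]
    FD 13: (65,0) -> (78,0) [heading=0, draw]
    -- iteration 2/2 --
    FD 3: (78,0) -> (81,0) [heading=0, draw]
    FD 13: (81,0) -> (94,0) [heading=0, draw]
  ]
  -- iteration 3/4 --
  FD 16: (94,0) -> (110,0) [heading=0, draw]
  FD 16: (110,0) -> (126,0) [heading=0, draw]
  BK 17: (126,0) -> (109,0) [heading=0, draw]
  REPEAT 2 [
    -- iteration 1/2 --
    FD 3: (109,0) -> (112,0) [heading=0, draw]
    FD 13: (112,0) -> (125,0) [heading=0, draw]
    -- iteration 2/2 --
    FD 3: (125,0) -> (128,0) [heading=0, draw]
    FD 13: (128,0) -> (141,0) [heading=0, draw]
  ]
  -- iteration 4/4 --
  FD 16: (141,0) -> (157,0) [heading=0, draw]
  FD 16: (157,0) -> (173,0) [heading=0, draw]
  BK 17: (173,0) -> (156,0) [heading=0, draw]
  REPEAT 2 [
    -- iteration 1/2 --
    FD 3: (156,0) -> (159,0) [heading=0, draw]
    FD 13: (159,0) -> (172,0) [heading=0, draw]
    -- iteration 2/2 --
    FD 3: (172,0) -> (175,0) [heading=0, draw]
    FD 13: (175,0) -> (188,0) [heading=0, draw]
  ]
]
Final: pos=(188,0), heading=0, 28 segment(s) drawn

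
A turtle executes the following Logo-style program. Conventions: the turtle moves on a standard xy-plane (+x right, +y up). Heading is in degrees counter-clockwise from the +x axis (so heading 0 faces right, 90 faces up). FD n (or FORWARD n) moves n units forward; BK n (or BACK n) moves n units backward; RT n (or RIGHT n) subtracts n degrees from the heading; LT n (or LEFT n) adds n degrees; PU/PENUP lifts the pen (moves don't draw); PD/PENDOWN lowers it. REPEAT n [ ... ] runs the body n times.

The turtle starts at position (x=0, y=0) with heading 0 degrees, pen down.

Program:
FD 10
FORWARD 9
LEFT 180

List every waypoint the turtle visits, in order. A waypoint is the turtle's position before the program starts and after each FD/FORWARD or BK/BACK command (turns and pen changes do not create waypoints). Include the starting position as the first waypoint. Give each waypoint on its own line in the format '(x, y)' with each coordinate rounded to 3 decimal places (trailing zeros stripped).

Answer: (0, 0)
(10, 0)
(19, 0)

Derivation:
Executing turtle program step by step:
Start: pos=(0,0), heading=0, pen down
FD 10: (0,0) -> (10,0) [heading=0, draw]
FD 9: (10,0) -> (19,0) [heading=0, draw]
LT 180: heading 0 -> 180
Final: pos=(19,0), heading=180, 2 segment(s) drawn
Waypoints (3 total):
(0, 0)
(10, 0)
(19, 0)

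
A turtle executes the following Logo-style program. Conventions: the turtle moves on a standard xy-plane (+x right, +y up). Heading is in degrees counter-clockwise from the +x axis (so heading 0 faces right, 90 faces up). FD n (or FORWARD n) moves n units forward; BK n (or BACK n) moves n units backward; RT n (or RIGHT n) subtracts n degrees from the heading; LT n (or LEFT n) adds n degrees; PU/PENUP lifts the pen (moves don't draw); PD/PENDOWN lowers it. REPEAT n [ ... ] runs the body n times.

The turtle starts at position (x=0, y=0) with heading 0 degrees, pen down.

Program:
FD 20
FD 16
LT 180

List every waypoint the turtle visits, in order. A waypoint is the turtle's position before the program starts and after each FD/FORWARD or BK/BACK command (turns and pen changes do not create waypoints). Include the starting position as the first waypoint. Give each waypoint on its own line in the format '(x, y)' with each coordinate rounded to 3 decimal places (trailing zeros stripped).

Executing turtle program step by step:
Start: pos=(0,0), heading=0, pen down
FD 20: (0,0) -> (20,0) [heading=0, draw]
FD 16: (20,0) -> (36,0) [heading=0, draw]
LT 180: heading 0 -> 180
Final: pos=(36,0), heading=180, 2 segment(s) drawn
Waypoints (3 total):
(0, 0)
(20, 0)
(36, 0)

Answer: (0, 0)
(20, 0)
(36, 0)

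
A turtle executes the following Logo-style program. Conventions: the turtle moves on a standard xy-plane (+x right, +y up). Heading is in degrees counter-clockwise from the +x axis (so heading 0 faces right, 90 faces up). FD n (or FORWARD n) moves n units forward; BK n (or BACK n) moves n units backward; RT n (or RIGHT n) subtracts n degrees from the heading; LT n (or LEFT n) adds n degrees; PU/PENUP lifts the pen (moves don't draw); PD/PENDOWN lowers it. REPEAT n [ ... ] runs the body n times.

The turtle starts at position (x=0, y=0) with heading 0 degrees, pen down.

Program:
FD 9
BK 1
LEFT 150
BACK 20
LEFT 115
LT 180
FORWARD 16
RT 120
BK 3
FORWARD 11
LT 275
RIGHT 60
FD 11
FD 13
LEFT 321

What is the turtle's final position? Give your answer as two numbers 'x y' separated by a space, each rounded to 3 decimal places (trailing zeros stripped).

Answer: 9.268 1.351

Derivation:
Executing turtle program step by step:
Start: pos=(0,0), heading=0, pen down
FD 9: (0,0) -> (9,0) [heading=0, draw]
BK 1: (9,0) -> (8,0) [heading=0, draw]
LT 150: heading 0 -> 150
BK 20: (8,0) -> (25.321,-10) [heading=150, draw]
LT 115: heading 150 -> 265
LT 180: heading 265 -> 85
FD 16: (25.321,-10) -> (26.715,5.939) [heading=85, draw]
RT 120: heading 85 -> 325
BK 3: (26.715,5.939) -> (24.258,7.66) [heading=325, draw]
FD 11: (24.258,7.66) -> (33.268,1.351) [heading=325, draw]
LT 275: heading 325 -> 240
RT 60: heading 240 -> 180
FD 11: (33.268,1.351) -> (22.268,1.351) [heading=180, draw]
FD 13: (22.268,1.351) -> (9.268,1.351) [heading=180, draw]
LT 321: heading 180 -> 141
Final: pos=(9.268,1.351), heading=141, 8 segment(s) drawn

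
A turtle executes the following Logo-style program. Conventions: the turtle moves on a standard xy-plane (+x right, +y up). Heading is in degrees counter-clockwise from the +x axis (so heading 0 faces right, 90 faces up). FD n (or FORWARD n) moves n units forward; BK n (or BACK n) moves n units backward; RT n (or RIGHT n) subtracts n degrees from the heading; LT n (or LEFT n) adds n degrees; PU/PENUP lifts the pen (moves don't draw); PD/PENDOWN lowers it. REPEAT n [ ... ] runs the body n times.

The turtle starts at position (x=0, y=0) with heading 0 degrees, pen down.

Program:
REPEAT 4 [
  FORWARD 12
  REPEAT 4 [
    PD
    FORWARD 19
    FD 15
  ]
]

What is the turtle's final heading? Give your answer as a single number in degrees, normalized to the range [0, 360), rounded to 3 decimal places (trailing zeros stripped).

Answer: 0

Derivation:
Executing turtle program step by step:
Start: pos=(0,0), heading=0, pen down
REPEAT 4 [
  -- iteration 1/4 --
  FD 12: (0,0) -> (12,0) [heading=0, draw]
  REPEAT 4 [
    -- iteration 1/4 --
    PD: pen down
    FD 19: (12,0) -> (31,0) [heading=0, draw]
    FD 15: (31,0) -> (46,0) [heading=0, draw]
    -- iteration 2/4 --
    PD: pen down
    FD 19: (46,0) -> (65,0) [heading=0, draw]
    FD 15: (65,0) -> (80,0) [heading=0, draw]
    -- iteration 3/4 --
    PD: pen down
    FD 19: (80,0) -> (99,0) [heading=0, draw]
    FD 15: (99,0) -> (114,0) [heading=0, draw]
    -- iteration 4/4 --
    PD: pen down
    FD 19: (114,0) -> (133,0) [heading=0, draw]
    FD 15: (133,0) -> (148,0) [heading=0, draw]
  ]
  -- iteration 2/4 --
  FD 12: (148,0) -> (160,0) [heading=0, draw]
  REPEAT 4 [
    -- iteration 1/4 --
    PD: pen down
    FD 19: (160,0) -> (179,0) [heading=0, draw]
    FD 15: (179,0) -> (194,0) [heading=0, draw]
    -- iteration 2/4 --
    PD: pen down
    FD 19: (194,0) -> (213,0) [heading=0, draw]
    FD 15: (213,0) -> (228,0) [heading=0, draw]
    -- iteration 3/4 --
    PD: pen down
    FD 19: (228,0) -> (247,0) [heading=0, draw]
    FD 15: (247,0) -> (262,0) [heading=0, draw]
    -- iteration 4/4 --
    PD: pen down
    FD 19: (262,0) -> (281,0) [heading=0, draw]
    FD 15: (281,0) -> (296,0) [heading=0, draw]
  ]
  -- iteration 3/4 --
  FD 12: (296,0) -> (308,0) [heading=0, draw]
  REPEAT 4 [
    -- iteration 1/4 --
    PD: pen down
    FD 19: (308,0) -> (327,0) [heading=0, draw]
    FD 15: (327,0) -> (342,0) [heading=0, draw]
    -- iteration 2/4 --
    PD: pen down
    FD 19: (342,0) -> (361,0) [heading=0, draw]
    FD 15: (361,0) -> (376,0) [heading=0, draw]
    -- iteration 3/4 --
    PD: pen down
    FD 19: (376,0) -> (395,0) [heading=0, draw]
    FD 15: (395,0) -> (410,0) [heading=0, draw]
    -- iteration 4/4 --
    PD: pen down
    FD 19: (410,0) -> (429,0) [heading=0, draw]
    FD 15: (429,0) -> (444,0) [heading=0, draw]
  ]
  -- iteration 4/4 --
  FD 12: (444,0) -> (456,0) [heading=0, draw]
  REPEAT 4 [
    -- iteration 1/4 --
    PD: pen down
    FD 19: (456,0) -> (475,0) [heading=0, draw]
    FD 15: (475,0) -> (490,0) [heading=0, draw]
    -- iteration 2/4 --
    PD: pen down
    FD 19: (490,0) -> (509,0) [heading=0, draw]
    FD 15: (509,0) -> (524,0) [heading=0, draw]
    -- iteration 3/4 --
    PD: pen down
    FD 19: (524,0) -> (543,0) [heading=0, draw]
    FD 15: (543,0) -> (558,0) [heading=0, draw]
    -- iteration 4/4 --
    PD: pen down
    FD 19: (558,0) -> (577,0) [heading=0, draw]
    FD 15: (577,0) -> (592,0) [heading=0, draw]
  ]
]
Final: pos=(592,0), heading=0, 36 segment(s) drawn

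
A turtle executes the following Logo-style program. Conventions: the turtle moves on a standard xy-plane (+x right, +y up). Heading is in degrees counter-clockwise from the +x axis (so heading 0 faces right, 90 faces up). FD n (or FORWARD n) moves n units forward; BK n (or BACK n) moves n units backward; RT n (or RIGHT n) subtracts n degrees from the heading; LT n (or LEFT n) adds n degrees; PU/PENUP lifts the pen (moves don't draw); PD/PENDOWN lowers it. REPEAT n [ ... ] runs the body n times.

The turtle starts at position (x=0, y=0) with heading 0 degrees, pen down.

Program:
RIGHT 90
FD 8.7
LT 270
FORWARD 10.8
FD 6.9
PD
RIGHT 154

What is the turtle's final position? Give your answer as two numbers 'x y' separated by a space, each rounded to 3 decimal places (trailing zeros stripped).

Executing turtle program step by step:
Start: pos=(0,0), heading=0, pen down
RT 90: heading 0 -> 270
FD 8.7: (0,0) -> (0,-8.7) [heading=270, draw]
LT 270: heading 270 -> 180
FD 10.8: (0,-8.7) -> (-10.8,-8.7) [heading=180, draw]
FD 6.9: (-10.8,-8.7) -> (-17.7,-8.7) [heading=180, draw]
PD: pen down
RT 154: heading 180 -> 26
Final: pos=(-17.7,-8.7), heading=26, 3 segment(s) drawn

Answer: -17.7 -8.7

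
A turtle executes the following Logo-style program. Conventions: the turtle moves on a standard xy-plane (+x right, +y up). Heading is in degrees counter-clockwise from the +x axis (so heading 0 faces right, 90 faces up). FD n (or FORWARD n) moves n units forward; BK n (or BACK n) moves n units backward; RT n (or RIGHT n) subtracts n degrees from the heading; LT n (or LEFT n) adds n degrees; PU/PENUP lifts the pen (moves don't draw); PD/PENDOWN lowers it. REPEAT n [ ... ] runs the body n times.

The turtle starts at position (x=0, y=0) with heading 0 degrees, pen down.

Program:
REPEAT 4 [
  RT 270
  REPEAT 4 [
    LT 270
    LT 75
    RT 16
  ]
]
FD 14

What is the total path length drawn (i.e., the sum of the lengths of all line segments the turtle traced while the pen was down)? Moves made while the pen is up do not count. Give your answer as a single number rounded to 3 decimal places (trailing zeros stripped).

Executing turtle program step by step:
Start: pos=(0,0), heading=0, pen down
REPEAT 4 [
  -- iteration 1/4 --
  RT 270: heading 0 -> 90
  REPEAT 4 [
    -- iteration 1/4 --
    LT 270: heading 90 -> 0
    LT 75: heading 0 -> 75
    RT 16: heading 75 -> 59
    -- iteration 2/4 --
    LT 270: heading 59 -> 329
    LT 75: heading 329 -> 44
    RT 16: heading 44 -> 28
    -- iteration 3/4 --
    LT 270: heading 28 -> 298
    LT 75: heading 298 -> 13
    RT 16: heading 13 -> 357
    -- iteration 4/4 --
    LT 270: heading 357 -> 267
    LT 75: heading 267 -> 342
    RT 16: heading 342 -> 326
  ]
  -- iteration 2/4 --
  RT 270: heading 326 -> 56
  REPEAT 4 [
    -- iteration 1/4 --
    LT 270: heading 56 -> 326
    LT 75: heading 326 -> 41
    RT 16: heading 41 -> 25
    -- iteration 2/4 --
    LT 270: heading 25 -> 295
    LT 75: heading 295 -> 10
    RT 16: heading 10 -> 354
    -- iteration 3/4 --
    LT 270: heading 354 -> 264
    LT 75: heading 264 -> 339
    RT 16: heading 339 -> 323
    -- iteration 4/4 --
    LT 270: heading 323 -> 233
    LT 75: heading 233 -> 308
    RT 16: heading 308 -> 292
  ]
  -- iteration 3/4 --
  RT 270: heading 292 -> 22
  REPEAT 4 [
    -- iteration 1/4 --
    LT 270: heading 22 -> 292
    LT 75: heading 292 -> 7
    RT 16: heading 7 -> 351
    -- iteration 2/4 --
    LT 270: heading 351 -> 261
    LT 75: heading 261 -> 336
    RT 16: heading 336 -> 320
    -- iteration 3/4 --
    LT 270: heading 320 -> 230
    LT 75: heading 230 -> 305
    RT 16: heading 305 -> 289
    -- iteration 4/4 --
    LT 270: heading 289 -> 199
    LT 75: heading 199 -> 274
    RT 16: heading 274 -> 258
  ]
  -- iteration 4/4 --
  RT 270: heading 258 -> 348
  REPEAT 4 [
    -- iteration 1/4 --
    LT 270: heading 348 -> 258
    LT 75: heading 258 -> 333
    RT 16: heading 333 -> 317
    -- iteration 2/4 --
    LT 270: heading 317 -> 227
    LT 75: heading 227 -> 302
    RT 16: heading 302 -> 286
    -- iteration 3/4 --
    LT 270: heading 286 -> 196
    LT 75: heading 196 -> 271
    RT 16: heading 271 -> 255
    -- iteration 4/4 --
    LT 270: heading 255 -> 165
    LT 75: heading 165 -> 240
    RT 16: heading 240 -> 224
  ]
]
FD 14: (0,0) -> (-10.071,-9.725) [heading=224, draw]
Final: pos=(-10.071,-9.725), heading=224, 1 segment(s) drawn

Segment lengths:
  seg 1: (0,0) -> (-10.071,-9.725), length = 14
Total = 14

Answer: 14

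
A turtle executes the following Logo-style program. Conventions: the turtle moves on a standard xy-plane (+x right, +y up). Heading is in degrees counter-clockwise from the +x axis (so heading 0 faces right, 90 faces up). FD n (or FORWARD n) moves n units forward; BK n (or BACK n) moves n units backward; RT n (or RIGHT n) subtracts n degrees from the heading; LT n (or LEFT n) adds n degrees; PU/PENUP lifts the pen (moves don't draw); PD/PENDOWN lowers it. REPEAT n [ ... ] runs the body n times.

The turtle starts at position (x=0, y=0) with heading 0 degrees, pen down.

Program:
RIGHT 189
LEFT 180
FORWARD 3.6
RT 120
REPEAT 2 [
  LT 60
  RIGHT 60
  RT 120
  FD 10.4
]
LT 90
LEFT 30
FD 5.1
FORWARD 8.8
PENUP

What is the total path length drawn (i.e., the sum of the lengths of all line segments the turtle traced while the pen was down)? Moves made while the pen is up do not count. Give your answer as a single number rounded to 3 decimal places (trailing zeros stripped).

Executing turtle program step by step:
Start: pos=(0,0), heading=0, pen down
RT 189: heading 0 -> 171
LT 180: heading 171 -> 351
FD 3.6: (0,0) -> (3.556,-0.563) [heading=351, draw]
RT 120: heading 351 -> 231
REPEAT 2 [
  -- iteration 1/2 --
  LT 60: heading 231 -> 291
  RT 60: heading 291 -> 231
  RT 120: heading 231 -> 111
  FD 10.4: (3.556,-0.563) -> (-0.171,9.146) [heading=111, draw]
  -- iteration 2/2 --
  LT 60: heading 111 -> 171
  RT 60: heading 171 -> 111
  RT 120: heading 111 -> 351
  FD 10.4: (-0.171,9.146) -> (10.101,7.519) [heading=351, draw]
]
LT 90: heading 351 -> 81
LT 30: heading 81 -> 111
FD 5.1: (10.101,7.519) -> (8.273,12.28) [heading=111, draw]
FD 8.8: (8.273,12.28) -> (5.119,20.496) [heading=111, draw]
PU: pen up
Final: pos=(5.119,20.496), heading=111, 5 segment(s) drawn

Segment lengths:
  seg 1: (0,0) -> (3.556,-0.563), length = 3.6
  seg 2: (3.556,-0.563) -> (-0.171,9.146), length = 10.4
  seg 3: (-0.171,9.146) -> (10.101,7.519), length = 10.4
  seg 4: (10.101,7.519) -> (8.273,12.28), length = 5.1
  seg 5: (8.273,12.28) -> (5.119,20.496), length = 8.8
Total = 38.3

Answer: 38.3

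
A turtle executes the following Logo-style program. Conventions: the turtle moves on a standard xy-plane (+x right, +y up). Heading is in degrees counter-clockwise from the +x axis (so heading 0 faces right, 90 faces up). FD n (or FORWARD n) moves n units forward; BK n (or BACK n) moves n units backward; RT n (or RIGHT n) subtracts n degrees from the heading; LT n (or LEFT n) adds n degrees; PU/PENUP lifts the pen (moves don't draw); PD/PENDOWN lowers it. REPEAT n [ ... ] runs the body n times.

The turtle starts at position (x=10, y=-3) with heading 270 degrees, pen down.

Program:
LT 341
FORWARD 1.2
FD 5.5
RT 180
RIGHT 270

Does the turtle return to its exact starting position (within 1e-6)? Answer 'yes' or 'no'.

Answer: no

Derivation:
Executing turtle program step by step:
Start: pos=(10,-3), heading=270, pen down
LT 341: heading 270 -> 251
FD 1.2: (10,-3) -> (9.609,-4.135) [heading=251, draw]
FD 5.5: (9.609,-4.135) -> (7.819,-9.335) [heading=251, draw]
RT 180: heading 251 -> 71
RT 270: heading 71 -> 161
Final: pos=(7.819,-9.335), heading=161, 2 segment(s) drawn

Start position: (10, -3)
Final position: (7.819, -9.335)
Distance = 6.7; >= 1e-6 -> NOT closed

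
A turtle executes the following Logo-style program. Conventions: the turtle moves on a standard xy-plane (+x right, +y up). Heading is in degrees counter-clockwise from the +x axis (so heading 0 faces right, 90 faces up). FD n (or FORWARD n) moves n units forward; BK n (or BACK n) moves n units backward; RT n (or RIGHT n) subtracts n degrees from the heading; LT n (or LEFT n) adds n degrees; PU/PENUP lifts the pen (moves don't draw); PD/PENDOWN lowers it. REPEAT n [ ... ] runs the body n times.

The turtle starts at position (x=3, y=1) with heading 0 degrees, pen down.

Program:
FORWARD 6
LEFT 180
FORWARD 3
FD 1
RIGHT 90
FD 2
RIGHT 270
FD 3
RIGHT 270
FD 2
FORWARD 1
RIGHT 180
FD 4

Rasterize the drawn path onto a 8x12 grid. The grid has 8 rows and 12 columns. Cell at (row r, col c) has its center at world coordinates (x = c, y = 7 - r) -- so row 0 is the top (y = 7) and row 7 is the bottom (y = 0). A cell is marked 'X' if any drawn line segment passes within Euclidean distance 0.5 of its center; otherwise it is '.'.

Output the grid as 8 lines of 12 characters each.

Answer: ............
............
............
..X.........
..XXXX......
..X..X......
..XXXXXXXX..
..X.........

Derivation:
Segment 0: (3,1) -> (9,1)
Segment 1: (9,1) -> (6,1)
Segment 2: (6,1) -> (5,1)
Segment 3: (5,1) -> (5,3)
Segment 4: (5,3) -> (2,3)
Segment 5: (2,3) -> (2,1)
Segment 6: (2,1) -> (2,0)
Segment 7: (2,0) -> (2,4)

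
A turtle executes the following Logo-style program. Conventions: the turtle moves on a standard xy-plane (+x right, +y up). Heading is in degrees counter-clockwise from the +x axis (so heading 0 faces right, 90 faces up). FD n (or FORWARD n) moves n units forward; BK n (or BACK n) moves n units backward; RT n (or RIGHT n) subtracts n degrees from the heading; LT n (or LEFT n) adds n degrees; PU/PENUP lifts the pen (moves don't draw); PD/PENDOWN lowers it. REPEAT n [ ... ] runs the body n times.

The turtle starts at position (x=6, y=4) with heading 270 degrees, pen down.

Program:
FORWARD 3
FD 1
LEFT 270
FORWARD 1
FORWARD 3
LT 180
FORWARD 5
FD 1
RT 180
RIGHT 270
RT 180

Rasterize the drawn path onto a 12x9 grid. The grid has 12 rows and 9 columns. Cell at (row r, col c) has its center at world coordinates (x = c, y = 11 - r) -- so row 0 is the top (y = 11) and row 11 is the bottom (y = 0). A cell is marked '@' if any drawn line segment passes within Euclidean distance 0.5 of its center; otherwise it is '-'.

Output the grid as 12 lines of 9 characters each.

Answer: ---------
---------
---------
---------
---------
---------
---------
------@--
------@--
------@--
------@--
--@@@@@@@

Derivation:
Segment 0: (6,4) -> (6,1)
Segment 1: (6,1) -> (6,0)
Segment 2: (6,0) -> (5,0)
Segment 3: (5,0) -> (2,0)
Segment 4: (2,0) -> (7,-0)
Segment 5: (7,-0) -> (8,-0)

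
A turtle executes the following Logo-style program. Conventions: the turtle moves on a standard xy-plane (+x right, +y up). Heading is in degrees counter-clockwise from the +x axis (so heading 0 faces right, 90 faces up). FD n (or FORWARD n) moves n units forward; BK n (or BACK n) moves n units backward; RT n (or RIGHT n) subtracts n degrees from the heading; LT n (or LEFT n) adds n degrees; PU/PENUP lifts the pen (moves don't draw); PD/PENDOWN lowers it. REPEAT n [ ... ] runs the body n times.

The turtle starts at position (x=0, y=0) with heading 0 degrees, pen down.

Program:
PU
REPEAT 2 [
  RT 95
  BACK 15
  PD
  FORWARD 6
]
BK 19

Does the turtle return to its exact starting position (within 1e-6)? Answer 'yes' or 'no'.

Answer: no

Derivation:
Executing turtle program step by step:
Start: pos=(0,0), heading=0, pen down
PU: pen up
REPEAT 2 [
  -- iteration 1/2 --
  RT 95: heading 0 -> 265
  BK 15: (0,0) -> (1.307,14.943) [heading=265, move]
  PD: pen down
  FD 6: (1.307,14.943) -> (0.784,8.966) [heading=265, draw]
  -- iteration 2/2 --
  RT 95: heading 265 -> 170
  BK 15: (0.784,8.966) -> (15.557,6.361) [heading=170, draw]
  PD: pen down
  FD 6: (15.557,6.361) -> (9.648,7.403) [heading=170, draw]
]
BK 19: (9.648,7.403) -> (28.359,4.104) [heading=170, draw]
Final: pos=(28.359,4.104), heading=170, 4 segment(s) drawn

Start position: (0, 0)
Final position: (28.359, 4.104)
Distance = 28.654; >= 1e-6 -> NOT closed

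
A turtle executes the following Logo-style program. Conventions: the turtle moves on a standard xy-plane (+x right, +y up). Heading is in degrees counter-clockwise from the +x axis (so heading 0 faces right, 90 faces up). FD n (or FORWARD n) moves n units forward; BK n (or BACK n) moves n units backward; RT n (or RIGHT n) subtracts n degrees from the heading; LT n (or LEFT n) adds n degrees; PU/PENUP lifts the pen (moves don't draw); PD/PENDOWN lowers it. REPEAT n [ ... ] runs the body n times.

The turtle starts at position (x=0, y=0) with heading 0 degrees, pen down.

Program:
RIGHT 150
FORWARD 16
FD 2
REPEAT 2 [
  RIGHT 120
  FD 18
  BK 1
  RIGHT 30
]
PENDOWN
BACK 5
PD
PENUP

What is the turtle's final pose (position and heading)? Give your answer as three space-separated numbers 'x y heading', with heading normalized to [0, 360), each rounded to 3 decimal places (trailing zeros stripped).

Executing turtle program step by step:
Start: pos=(0,0), heading=0, pen down
RT 150: heading 0 -> 210
FD 16: (0,0) -> (-13.856,-8) [heading=210, draw]
FD 2: (-13.856,-8) -> (-15.588,-9) [heading=210, draw]
REPEAT 2 [
  -- iteration 1/2 --
  RT 120: heading 210 -> 90
  FD 18: (-15.588,-9) -> (-15.588,9) [heading=90, draw]
  BK 1: (-15.588,9) -> (-15.588,8) [heading=90, draw]
  RT 30: heading 90 -> 60
  -- iteration 2/2 --
  RT 120: heading 60 -> 300
  FD 18: (-15.588,8) -> (-6.588,-7.588) [heading=300, draw]
  BK 1: (-6.588,-7.588) -> (-7.088,-6.722) [heading=300, draw]
  RT 30: heading 300 -> 270
]
PD: pen down
BK 5: (-7.088,-6.722) -> (-7.088,-1.722) [heading=270, draw]
PD: pen down
PU: pen up
Final: pos=(-7.088,-1.722), heading=270, 7 segment(s) drawn

Answer: -7.088 -1.722 270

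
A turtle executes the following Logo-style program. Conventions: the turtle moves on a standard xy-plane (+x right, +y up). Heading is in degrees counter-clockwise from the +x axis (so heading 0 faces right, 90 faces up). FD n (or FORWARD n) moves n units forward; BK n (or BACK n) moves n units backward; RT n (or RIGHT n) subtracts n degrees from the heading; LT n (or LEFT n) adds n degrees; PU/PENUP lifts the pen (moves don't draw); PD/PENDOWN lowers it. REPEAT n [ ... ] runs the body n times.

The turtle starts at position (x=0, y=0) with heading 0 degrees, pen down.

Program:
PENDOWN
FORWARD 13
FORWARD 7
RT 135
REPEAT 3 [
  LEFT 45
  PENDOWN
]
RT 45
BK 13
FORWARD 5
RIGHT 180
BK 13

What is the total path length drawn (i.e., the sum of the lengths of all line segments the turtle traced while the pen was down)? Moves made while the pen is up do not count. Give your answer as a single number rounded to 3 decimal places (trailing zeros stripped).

Executing turtle program step by step:
Start: pos=(0,0), heading=0, pen down
PD: pen down
FD 13: (0,0) -> (13,0) [heading=0, draw]
FD 7: (13,0) -> (20,0) [heading=0, draw]
RT 135: heading 0 -> 225
REPEAT 3 [
  -- iteration 1/3 --
  LT 45: heading 225 -> 270
  PD: pen down
  -- iteration 2/3 --
  LT 45: heading 270 -> 315
  PD: pen down
  -- iteration 3/3 --
  LT 45: heading 315 -> 0
  PD: pen down
]
RT 45: heading 0 -> 315
BK 13: (20,0) -> (10.808,9.192) [heading=315, draw]
FD 5: (10.808,9.192) -> (14.343,5.657) [heading=315, draw]
RT 180: heading 315 -> 135
BK 13: (14.343,5.657) -> (23.536,-3.536) [heading=135, draw]
Final: pos=(23.536,-3.536), heading=135, 5 segment(s) drawn

Segment lengths:
  seg 1: (0,0) -> (13,0), length = 13
  seg 2: (13,0) -> (20,0), length = 7
  seg 3: (20,0) -> (10.808,9.192), length = 13
  seg 4: (10.808,9.192) -> (14.343,5.657), length = 5
  seg 5: (14.343,5.657) -> (23.536,-3.536), length = 13
Total = 51

Answer: 51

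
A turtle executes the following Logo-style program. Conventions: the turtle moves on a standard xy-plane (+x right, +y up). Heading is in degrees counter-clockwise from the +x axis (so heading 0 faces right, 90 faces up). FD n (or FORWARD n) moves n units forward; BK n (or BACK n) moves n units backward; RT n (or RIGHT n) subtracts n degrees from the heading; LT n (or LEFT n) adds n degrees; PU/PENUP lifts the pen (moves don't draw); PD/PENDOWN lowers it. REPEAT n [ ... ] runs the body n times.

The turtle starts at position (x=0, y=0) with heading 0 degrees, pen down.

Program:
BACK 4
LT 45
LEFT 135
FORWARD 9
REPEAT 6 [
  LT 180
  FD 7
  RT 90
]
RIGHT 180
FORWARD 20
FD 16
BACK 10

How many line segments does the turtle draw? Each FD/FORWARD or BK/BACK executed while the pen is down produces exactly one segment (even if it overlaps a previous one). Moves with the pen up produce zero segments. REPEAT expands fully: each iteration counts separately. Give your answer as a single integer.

Answer: 11

Derivation:
Executing turtle program step by step:
Start: pos=(0,0), heading=0, pen down
BK 4: (0,0) -> (-4,0) [heading=0, draw]
LT 45: heading 0 -> 45
LT 135: heading 45 -> 180
FD 9: (-4,0) -> (-13,0) [heading=180, draw]
REPEAT 6 [
  -- iteration 1/6 --
  LT 180: heading 180 -> 0
  FD 7: (-13,0) -> (-6,0) [heading=0, draw]
  RT 90: heading 0 -> 270
  -- iteration 2/6 --
  LT 180: heading 270 -> 90
  FD 7: (-6,0) -> (-6,7) [heading=90, draw]
  RT 90: heading 90 -> 0
  -- iteration 3/6 --
  LT 180: heading 0 -> 180
  FD 7: (-6,7) -> (-13,7) [heading=180, draw]
  RT 90: heading 180 -> 90
  -- iteration 4/6 --
  LT 180: heading 90 -> 270
  FD 7: (-13,7) -> (-13,0) [heading=270, draw]
  RT 90: heading 270 -> 180
  -- iteration 5/6 --
  LT 180: heading 180 -> 0
  FD 7: (-13,0) -> (-6,0) [heading=0, draw]
  RT 90: heading 0 -> 270
  -- iteration 6/6 --
  LT 180: heading 270 -> 90
  FD 7: (-6,0) -> (-6,7) [heading=90, draw]
  RT 90: heading 90 -> 0
]
RT 180: heading 0 -> 180
FD 20: (-6,7) -> (-26,7) [heading=180, draw]
FD 16: (-26,7) -> (-42,7) [heading=180, draw]
BK 10: (-42,7) -> (-32,7) [heading=180, draw]
Final: pos=(-32,7), heading=180, 11 segment(s) drawn
Segments drawn: 11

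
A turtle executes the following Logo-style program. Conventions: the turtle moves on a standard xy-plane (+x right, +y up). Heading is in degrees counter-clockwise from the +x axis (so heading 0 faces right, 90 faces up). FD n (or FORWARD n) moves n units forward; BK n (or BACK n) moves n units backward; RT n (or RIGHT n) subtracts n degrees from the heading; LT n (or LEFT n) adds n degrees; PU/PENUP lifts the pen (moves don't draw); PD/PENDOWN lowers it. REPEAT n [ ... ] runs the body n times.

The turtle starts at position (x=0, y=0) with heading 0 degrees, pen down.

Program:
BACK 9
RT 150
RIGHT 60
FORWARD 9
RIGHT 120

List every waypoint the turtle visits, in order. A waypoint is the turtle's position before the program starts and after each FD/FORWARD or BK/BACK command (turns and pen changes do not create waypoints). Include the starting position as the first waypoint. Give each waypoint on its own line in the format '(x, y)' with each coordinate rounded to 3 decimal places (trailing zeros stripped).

Answer: (0, 0)
(-9, 0)
(-16.794, 4.5)

Derivation:
Executing turtle program step by step:
Start: pos=(0,0), heading=0, pen down
BK 9: (0,0) -> (-9,0) [heading=0, draw]
RT 150: heading 0 -> 210
RT 60: heading 210 -> 150
FD 9: (-9,0) -> (-16.794,4.5) [heading=150, draw]
RT 120: heading 150 -> 30
Final: pos=(-16.794,4.5), heading=30, 2 segment(s) drawn
Waypoints (3 total):
(0, 0)
(-9, 0)
(-16.794, 4.5)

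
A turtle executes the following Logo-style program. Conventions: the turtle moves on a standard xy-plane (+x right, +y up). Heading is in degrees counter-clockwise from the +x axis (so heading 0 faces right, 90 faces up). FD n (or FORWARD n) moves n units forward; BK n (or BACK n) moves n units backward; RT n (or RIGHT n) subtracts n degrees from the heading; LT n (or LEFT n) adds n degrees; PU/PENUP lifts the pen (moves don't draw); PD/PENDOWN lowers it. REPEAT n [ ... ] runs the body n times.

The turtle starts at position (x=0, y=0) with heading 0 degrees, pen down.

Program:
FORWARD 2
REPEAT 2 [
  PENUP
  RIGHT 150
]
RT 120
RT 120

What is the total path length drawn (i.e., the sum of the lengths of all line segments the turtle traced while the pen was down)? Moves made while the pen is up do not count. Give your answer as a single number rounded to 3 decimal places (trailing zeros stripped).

Executing turtle program step by step:
Start: pos=(0,0), heading=0, pen down
FD 2: (0,0) -> (2,0) [heading=0, draw]
REPEAT 2 [
  -- iteration 1/2 --
  PU: pen up
  RT 150: heading 0 -> 210
  -- iteration 2/2 --
  PU: pen up
  RT 150: heading 210 -> 60
]
RT 120: heading 60 -> 300
RT 120: heading 300 -> 180
Final: pos=(2,0), heading=180, 1 segment(s) drawn

Segment lengths:
  seg 1: (0,0) -> (2,0), length = 2
Total = 2

Answer: 2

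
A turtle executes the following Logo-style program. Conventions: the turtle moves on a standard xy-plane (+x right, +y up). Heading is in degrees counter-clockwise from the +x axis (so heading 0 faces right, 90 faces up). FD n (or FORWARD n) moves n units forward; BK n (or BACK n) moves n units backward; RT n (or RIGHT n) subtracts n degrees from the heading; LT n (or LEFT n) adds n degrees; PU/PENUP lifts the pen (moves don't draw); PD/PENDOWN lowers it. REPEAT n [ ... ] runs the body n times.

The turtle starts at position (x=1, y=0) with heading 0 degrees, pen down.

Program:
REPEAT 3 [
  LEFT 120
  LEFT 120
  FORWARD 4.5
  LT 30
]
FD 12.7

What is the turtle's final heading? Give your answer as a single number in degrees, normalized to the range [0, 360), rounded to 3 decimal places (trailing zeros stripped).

Executing turtle program step by step:
Start: pos=(1,0), heading=0, pen down
REPEAT 3 [
  -- iteration 1/3 --
  LT 120: heading 0 -> 120
  LT 120: heading 120 -> 240
  FD 4.5: (1,0) -> (-1.25,-3.897) [heading=240, draw]
  LT 30: heading 240 -> 270
  -- iteration 2/3 --
  LT 120: heading 270 -> 30
  LT 120: heading 30 -> 150
  FD 4.5: (-1.25,-3.897) -> (-5.147,-1.647) [heading=150, draw]
  LT 30: heading 150 -> 180
  -- iteration 3/3 --
  LT 120: heading 180 -> 300
  LT 120: heading 300 -> 60
  FD 4.5: (-5.147,-1.647) -> (-2.897,2.25) [heading=60, draw]
  LT 30: heading 60 -> 90
]
FD 12.7: (-2.897,2.25) -> (-2.897,14.95) [heading=90, draw]
Final: pos=(-2.897,14.95), heading=90, 4 segment(s) drawn

Answer: 90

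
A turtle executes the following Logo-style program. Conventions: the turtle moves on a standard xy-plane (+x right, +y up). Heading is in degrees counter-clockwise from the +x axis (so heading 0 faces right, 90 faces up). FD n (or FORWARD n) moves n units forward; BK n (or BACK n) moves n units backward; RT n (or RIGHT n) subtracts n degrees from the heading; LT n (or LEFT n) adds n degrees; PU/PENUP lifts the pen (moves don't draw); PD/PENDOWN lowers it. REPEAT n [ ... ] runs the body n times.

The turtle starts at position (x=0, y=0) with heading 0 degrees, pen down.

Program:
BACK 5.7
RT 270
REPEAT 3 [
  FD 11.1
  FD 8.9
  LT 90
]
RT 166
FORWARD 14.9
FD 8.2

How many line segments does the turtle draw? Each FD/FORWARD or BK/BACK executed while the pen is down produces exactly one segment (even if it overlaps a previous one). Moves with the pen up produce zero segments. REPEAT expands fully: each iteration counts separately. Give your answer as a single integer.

Executing turtle program step by step:
Start: pos=(0,0), heading=0, pen down
BK 5.7: (0,0) -> (-5.7,0) [heading=0, draw]
RT 270: heading 0 -> 90
REPEAT 3 [
  -- iteration 1/3 --
  FD 11.1: (-5.7,0) -> (-5.7,11.1) [heading=90, draw]
  FD 8.9: (-5.7,11.1) -> (-5.7,20) [heading=90, draw]
  LT 90: heading 90 -> 180
  -- iteration 2/3 --
  FD 11.1: (-5.7,20) -> (-16.8,20) [heading=180, draw]
  FD 8.9: (-16.8,20) -> (-25.7,20) [heading=180, draw]
  LT 90: heading 180 -> 270
  -- iteration 3/3 --
  FD 11.1: (-25.7,20) -> (-25.7,8.9) [heading=270, draw]
  FD 8.9: (-25.7,8.9) -> (-25.7,0) [heading=270, draw]
  LT 90: heading 270 -> 0
]
RT 166: heading 0 -> 194
FD 14.9: (-25.7,0) -> (-40.157,-3.605) [heading=194, draw]
FD 8.2: (-40.157,-3.605) -> (-48.114,-5.588) [heading=194, draw]
Final: pos=(-48.114,-5.588), heading=194, 9 segment(s) drawn
Segments drawn: 9

Answer: 9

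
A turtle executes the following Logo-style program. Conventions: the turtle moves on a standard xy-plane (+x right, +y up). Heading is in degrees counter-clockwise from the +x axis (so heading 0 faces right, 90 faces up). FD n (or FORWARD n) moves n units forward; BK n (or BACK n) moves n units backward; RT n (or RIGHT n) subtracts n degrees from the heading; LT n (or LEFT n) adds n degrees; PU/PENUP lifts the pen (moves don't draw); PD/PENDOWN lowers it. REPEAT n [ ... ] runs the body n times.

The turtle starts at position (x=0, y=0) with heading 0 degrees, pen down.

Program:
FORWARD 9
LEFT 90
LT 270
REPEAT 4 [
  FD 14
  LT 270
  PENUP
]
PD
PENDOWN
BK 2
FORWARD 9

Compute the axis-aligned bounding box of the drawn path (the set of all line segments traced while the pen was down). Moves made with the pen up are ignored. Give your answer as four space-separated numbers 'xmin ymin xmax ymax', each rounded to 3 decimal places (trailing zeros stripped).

Answer: 0 0 23 0

Derivation:
Executing turtle program step by step:
Start: pos=(0,0), heading=0, pen down
FD 9: (0,0) -> (9,0) [heading=0, draw]
LT 90: heading 0 -> 90
LT 270: heading 90 -> 0
REPEAT 4 [
  -- iteration 1/4 --
  FD 14: (9,0) -> (23,0) [heading=0, draw]
  LT 270: heading 0 -> 270
  PU: pen up
  -- iteration 2/4 --
  FD 14: (23,0) -> (23,-14) [heading=270, move]
  LT 270: heading 270 -> 180
  PU: pen up
  -- iteration 3/4 --
  FD 14: (23,-14) -> (9,-14) [heading=180, move]
  LT 270: heading 180 -> 90
  PU: pen up
  -- iteration 4/4 --
  FD 14: (9,-14) -> (9,0) [heading=90, move]
  LT 270: heading 90 -> 0
  PU: pen up
]
PD: pen down
PD: pen down
BK 2: (9,0) -> (7,0) [heading=0, draw]
FD 9: (7,0) -> (16,0) [heading=0, draw]
Final: pos=(16,0), heading=0, 4 segment(s) drawn

Segment endpoints: x in {0, 7, 9, 9, 16, 23}, y in {0, 0, 0, 0, 0}
xmin=0, ymin=0, xmax=23, ymax=0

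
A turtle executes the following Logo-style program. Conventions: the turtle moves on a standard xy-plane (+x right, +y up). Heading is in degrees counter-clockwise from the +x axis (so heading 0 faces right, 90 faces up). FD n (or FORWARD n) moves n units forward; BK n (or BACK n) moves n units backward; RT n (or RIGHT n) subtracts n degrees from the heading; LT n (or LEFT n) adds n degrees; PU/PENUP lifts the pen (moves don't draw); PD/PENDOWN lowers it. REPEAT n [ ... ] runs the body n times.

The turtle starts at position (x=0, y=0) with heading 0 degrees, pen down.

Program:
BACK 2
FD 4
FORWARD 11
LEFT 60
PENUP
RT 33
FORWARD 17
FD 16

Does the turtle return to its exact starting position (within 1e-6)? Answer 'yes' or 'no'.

Executing turtle program step by step:
Start: pos=(0,0), heading=0, pen down
BK 2: (0,0) -> (-2,0) [heading=0, draw]
FD 4: (-2,0) -> (2,0) [heading=0, draw]
FD 11: (2,0) -> (13,0) [heading=0, draw]
LT 60: heading 0 -> 60
PU: pen up
RT 33: heading 60 -> 27
FD 17: (13,0) -> (28.147,7.718) [heading=27, move]
FD 16: (28.147,7.718) -> (42.403,14.982) [heading=27, move]
Final: pos=(42.403,14.982), heading=27, 3 segment(s) drawn

Start position: (0, 0)
Final position: (42.403, 14.982)
Distance = 44.972; >= 1e-6 -> NOT closed

Answer: no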